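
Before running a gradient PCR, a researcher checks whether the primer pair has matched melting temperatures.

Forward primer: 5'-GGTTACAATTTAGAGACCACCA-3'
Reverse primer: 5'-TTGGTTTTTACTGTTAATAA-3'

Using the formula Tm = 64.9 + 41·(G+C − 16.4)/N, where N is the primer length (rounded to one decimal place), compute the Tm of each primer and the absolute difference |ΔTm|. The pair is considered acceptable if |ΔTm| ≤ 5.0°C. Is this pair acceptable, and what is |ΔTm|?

Forward: G+C = 9, N = 22 → Tm = 64.9 + 41·(9 − 16.4)/22 = 51.1°C.
Reverse: G+C = 4, N = 20 → Tm = 64.9 + 41·(4 − 16.4)/20 = 39.5°C.
|ΔTm| = |51.1 − 39.5| = 11.6°C, > 5.0°C.

|ΔTm| = 11.6°C; the pair is not acceptable.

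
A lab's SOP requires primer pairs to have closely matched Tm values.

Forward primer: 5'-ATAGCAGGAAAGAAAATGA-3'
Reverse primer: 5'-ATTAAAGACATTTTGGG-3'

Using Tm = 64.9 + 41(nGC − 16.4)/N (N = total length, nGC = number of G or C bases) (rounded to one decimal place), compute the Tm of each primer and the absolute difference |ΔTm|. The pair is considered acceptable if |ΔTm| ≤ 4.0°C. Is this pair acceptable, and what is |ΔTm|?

|ΔTm| = 5.1°C; the pair is not acceptable.

Forward: G+C = 6, N = 19 → Tm = 64.9 + 41·(6 − 16.4)/19 = 42.5°C.
Reverse: G+C = 5, N = 17 → Tm = 64.9 + 41·(5 − 16.4)/17 = 37.4°C.
|ΔTm| = |42.5 − 37.4| = 5.1°C, > 4.0°C.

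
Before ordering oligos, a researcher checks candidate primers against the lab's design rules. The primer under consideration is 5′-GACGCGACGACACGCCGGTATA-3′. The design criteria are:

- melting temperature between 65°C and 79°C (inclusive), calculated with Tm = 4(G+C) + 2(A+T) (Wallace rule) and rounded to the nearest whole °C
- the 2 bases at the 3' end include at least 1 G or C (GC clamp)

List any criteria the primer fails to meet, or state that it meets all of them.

Base counts: A=6, T=2, G=7, C=7 (length 22).
Tm: Tm = 2·8 + 4·14 = 72°C ✓
GC clamp: 3' end TA has 0 G/C, need ≥1 ✗

Fails: GC clamp.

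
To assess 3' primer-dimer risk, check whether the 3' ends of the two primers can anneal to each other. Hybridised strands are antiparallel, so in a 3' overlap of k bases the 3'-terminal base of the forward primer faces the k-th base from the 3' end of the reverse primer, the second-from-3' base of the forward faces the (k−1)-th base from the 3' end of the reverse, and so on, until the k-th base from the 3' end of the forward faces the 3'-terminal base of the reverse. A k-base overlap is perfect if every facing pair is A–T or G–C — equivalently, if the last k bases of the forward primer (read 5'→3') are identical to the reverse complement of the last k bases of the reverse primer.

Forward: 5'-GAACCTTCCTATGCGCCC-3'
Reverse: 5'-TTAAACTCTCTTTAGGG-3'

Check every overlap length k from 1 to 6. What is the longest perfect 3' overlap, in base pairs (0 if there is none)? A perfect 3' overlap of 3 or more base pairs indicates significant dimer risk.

Longest perfect overlap: 3 complementary base pairs; significant dimer risk (threshold 3).

Last 6 bases (5'→3') — forward …GCGCCC, reverse …TTAGGG.
Reverse complement of the reverse primer's last 6 bases: CCCTAA; its first k bases are the reverse complement of the reverse primer's last k bases, so a perfect k-base overlap needs the forward primer's last k bases to equal them.
Comparing (forward last k vs required): k=1: C vs C ✓; k=2: CC vs CC ✓; k=3: CCC vs CCC ✓; k=4: GCCC vs CCCT ✗; k=5: CGCCC vs CCCTA ✗; k=6: GCGCCC vs CCCTAA ✗.
Perfect overlaps at k = 1, 2, 3; the largest is 3.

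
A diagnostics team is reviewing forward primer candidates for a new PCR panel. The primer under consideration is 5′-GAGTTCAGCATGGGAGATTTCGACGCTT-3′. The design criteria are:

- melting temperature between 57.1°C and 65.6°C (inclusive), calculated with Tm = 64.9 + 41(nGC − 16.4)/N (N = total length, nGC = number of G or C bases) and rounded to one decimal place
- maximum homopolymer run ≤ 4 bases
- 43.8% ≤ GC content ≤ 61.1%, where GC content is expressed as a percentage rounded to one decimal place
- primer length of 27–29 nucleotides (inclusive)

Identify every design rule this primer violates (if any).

Base counts: A=6, T=8, G=9, C=5 (length 28).
Tm: Tm = 64.9 + 41·(14 − 16.4)/28 = 61.4°C ✓
homopolymer run: longest run = 3 ✓
GC content: GC 14/28 = 50.0% ✓
length: length 28 ✓

Meets all criteria.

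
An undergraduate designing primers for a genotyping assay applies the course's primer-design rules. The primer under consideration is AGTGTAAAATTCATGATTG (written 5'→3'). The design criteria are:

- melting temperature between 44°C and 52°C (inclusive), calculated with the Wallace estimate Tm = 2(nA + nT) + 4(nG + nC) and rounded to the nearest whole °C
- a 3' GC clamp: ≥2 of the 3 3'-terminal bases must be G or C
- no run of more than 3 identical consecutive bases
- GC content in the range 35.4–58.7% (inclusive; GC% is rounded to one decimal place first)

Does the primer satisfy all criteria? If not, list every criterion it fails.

Base counts: A=7, T=7, G=4, C=1 (length 19).
Tm: Tm = 2·14 + 4·5 = 48°C ✓
GC clamp: 3' end TTG has 1 G/C, need ≥2 ✗
homopolymer run: longest run = 4, exceeds 3 ✗
GC content: GC 5/19 = 26.3%, outside 35.4–58.7% ✗

Fails: GC clamp, homopolymer run, GC content.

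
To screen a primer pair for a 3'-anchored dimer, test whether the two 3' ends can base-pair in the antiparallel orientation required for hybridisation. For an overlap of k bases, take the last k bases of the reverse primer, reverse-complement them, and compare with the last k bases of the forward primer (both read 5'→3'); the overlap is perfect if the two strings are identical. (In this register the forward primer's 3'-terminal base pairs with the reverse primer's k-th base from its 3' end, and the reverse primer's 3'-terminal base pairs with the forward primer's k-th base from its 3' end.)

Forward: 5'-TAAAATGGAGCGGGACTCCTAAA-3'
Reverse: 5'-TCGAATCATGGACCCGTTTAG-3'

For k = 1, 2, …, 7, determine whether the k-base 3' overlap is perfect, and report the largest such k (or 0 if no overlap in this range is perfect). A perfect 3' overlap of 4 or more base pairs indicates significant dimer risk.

Longest perfect overlap: 5 complementary base pairs; significant dimer risk (threshold 4).

Last 7 bases (5'→3') — forward …TCCTAAA, reverse …CGTTTAG.
Reverse complement of the reverse primer's last 7 bases: CTAAACG; its first k bases are the reverse complement of the reverse primer's last k bases, so a perfect k-base overlap needs the forward primer's last k bases to equal them.
Comparing (forward last k vs required): k=1: A vs C ✗; k=2: AA vs CT ✗; k=3: AAA vs CTA ✗; k=4: TAAA vs CTAA ✗; k=5: CTAAA vs CTAAA ✓; k=6: CCTAAA vs CTAAAC ✗; k=7: TCCTAAA vs CTAAACG ✗.
Only k = 5 is perfect, so the longest perfect 3' overlap is 5.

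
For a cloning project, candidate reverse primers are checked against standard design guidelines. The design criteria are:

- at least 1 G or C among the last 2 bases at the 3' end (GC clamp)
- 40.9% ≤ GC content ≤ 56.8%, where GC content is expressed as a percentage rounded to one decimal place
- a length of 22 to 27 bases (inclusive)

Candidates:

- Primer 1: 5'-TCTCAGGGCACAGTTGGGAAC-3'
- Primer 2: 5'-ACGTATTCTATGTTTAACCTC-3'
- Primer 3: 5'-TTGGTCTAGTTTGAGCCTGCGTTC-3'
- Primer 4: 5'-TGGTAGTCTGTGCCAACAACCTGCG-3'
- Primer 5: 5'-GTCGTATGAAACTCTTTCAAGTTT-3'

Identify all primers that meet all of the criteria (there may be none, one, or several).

Primer 1 (21 nt, A=5 T=4 G=7 C=5): 3' end AC has 1 G/C ✓; GC 12/21 = 57.1%, outside 40.9–56.8% ✗; length 21, outside 22–27 ✗ — fails.
Primer 2 (21 nt, A=5 T=9 G=2 C=5): 3' end TC has 1 G/C ✓; GC 7/21 = 33.3%, outside 40.9–56.8% ✗; length 21, outside 22–27 ✗ — fails.
Primer 3 (24 nt, A=2 T=10 G=7 C=5): 3' end TC has 1 G/C ✓; GC 12/24 = 50.0% ✓; length 24 ✓ — passes.
Primer 4 (25 nt, A=5 T=6 G=7 C=7): 3' end CG has 2 G/C ✓; GC 14/25 = 56.0% ✓; length 25 ✓ — passes.
Primer 5 (24 nt, A=6 T=10 G=4 C=4): 3' end TT has 0 G/C, need ≥1 ✗; GC 8/24 = 33.3%, outside 40.9–56.8% ✗; length 24 ✓ — fails.

Primer 3 and Primer 4.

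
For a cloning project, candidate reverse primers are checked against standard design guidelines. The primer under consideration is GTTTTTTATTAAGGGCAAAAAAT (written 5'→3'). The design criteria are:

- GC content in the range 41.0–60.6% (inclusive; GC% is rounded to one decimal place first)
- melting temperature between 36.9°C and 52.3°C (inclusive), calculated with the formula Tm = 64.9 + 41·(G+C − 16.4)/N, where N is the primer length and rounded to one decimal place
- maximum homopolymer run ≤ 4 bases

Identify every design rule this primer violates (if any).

Base counts: A=9, T=9, G=4, C=1 (length 23).
GC content: GC 5/23 = 21.7%, outside 41.0–60.6% ✗
Tm: Tm = 64.9 + 41·(5 − 16.4)/23 = 44.6°C ✓
homopolymer run: longest run = 6, exceeds 4 ✗

Fails: GC content, homopolymer run.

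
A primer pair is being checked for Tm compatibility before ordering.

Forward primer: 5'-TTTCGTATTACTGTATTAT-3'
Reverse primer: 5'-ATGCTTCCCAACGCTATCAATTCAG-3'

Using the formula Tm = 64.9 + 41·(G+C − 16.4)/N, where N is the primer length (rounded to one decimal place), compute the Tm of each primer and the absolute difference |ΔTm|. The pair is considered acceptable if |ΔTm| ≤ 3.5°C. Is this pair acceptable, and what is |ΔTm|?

Forward: G+C = 4, N = 19 → Tm = 64.9 + 41·(4 − 16.4)/19 = 38.1°C.
Reverse: G+C = 11, N = 25 → Tm = 64.9 + 41·(11 − 16.4)/25 = 56.0°C.
|ΔTm| = |38.1 − 56.0| = 17.9°C, > 3.5°C.

|ΔTm| = 17.9°C; the pair is not acceptable.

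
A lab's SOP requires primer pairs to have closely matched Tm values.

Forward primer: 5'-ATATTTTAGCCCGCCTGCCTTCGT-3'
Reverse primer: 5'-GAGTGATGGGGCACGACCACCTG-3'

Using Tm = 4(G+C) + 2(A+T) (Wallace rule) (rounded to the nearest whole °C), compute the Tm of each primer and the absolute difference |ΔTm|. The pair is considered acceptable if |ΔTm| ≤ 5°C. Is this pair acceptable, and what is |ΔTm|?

|ΔTm| = 4°C; the pair is acceptable.

Forward: A=3 T=9 G=4 C=8 → Tm = 2·12 + 4·12 = 72°C.
Reverse: A=5 T=3 G=9 C=6 → Tm = 2·8 + 4·15 = 76°C.
|ΔTm| = |72 − 76| = 4°C, ≤ 5°C.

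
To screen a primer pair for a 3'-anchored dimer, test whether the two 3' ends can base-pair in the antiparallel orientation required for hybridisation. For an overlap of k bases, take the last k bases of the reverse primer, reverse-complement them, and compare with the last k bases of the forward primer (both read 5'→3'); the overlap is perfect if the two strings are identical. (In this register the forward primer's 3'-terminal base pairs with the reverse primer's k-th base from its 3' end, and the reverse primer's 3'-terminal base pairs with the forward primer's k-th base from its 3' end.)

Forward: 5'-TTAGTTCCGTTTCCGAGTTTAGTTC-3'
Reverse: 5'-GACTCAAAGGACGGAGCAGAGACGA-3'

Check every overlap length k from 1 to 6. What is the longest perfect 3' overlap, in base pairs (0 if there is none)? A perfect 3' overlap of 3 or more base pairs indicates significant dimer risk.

Longest perfect overlap: 2 complementary base pairs; below the dimer-risk threshold (threshold 3).

Last 6 bases (5'→3') — forward …TAGTTC, reverse …AGACGA.
Reverse complement of the reverse primer's last 6 bases: TCGTCT; its first k bases are the reverse complement of the reverse primer's last k bases, so a perfect k-base overlap needs the forward primer's last k bases to equal them.
Comparing (forward last k vs required): k=1: C vs T ✗; k=2: TC vs TC ✓; k=3: TTC vs TCG ✗; k=4: GTTC vs TCGT ✗; k=5: AGTTC vs TCGTC ✗; k=6: TAGTTC vs TCGTCT ✗.
Only k = 2 is perfect, so the longest perfect 3' overlap is 2.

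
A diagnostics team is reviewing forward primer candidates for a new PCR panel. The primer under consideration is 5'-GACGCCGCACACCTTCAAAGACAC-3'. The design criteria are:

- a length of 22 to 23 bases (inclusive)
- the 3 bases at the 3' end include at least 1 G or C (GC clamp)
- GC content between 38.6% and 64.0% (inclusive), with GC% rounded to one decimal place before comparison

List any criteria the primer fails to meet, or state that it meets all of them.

Fails: length.

Base counts: A=8, T=2, G=4, C=10 (length 24).
length: length 24, outside 22–23 ✗
GC clamp: 3' end CAC has 2 G/C ✓
GC content: GC 14/24 = 58.3% ✓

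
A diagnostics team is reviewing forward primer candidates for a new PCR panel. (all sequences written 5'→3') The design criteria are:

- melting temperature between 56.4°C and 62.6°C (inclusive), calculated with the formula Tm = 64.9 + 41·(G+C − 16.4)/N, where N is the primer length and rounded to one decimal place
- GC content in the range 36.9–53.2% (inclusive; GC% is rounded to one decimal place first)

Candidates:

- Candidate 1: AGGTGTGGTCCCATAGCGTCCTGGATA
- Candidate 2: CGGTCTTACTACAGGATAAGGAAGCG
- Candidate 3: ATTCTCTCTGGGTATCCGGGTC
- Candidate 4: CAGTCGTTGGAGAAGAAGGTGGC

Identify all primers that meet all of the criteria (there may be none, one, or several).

Candidate 1 (27 nt, A=5 T=7 G=9 C=6): Tm = 64.9 + 41·(15 − 16.4)/27 = 62.8°C, outside 56.4–62.6°C ✗; GC 15/27 = 55.6%, outside 36.9–53.2% ✗ — fails.
Candidate 2 (26 nt, A=8 T=5 G=8 C=5): Tm = 64.9 + 41·(13 − 16.4)/26 = 59.5°C ✓; GC 13/26 = 50.0% ✓ — passes.
Candidate 3 (22 nt, A=2 T=8 G=6 C=6): Tm = 64.9 + 41·(12 − 16.4)/22 = 56.7°C ✓; GC 12/22 = 54.5%, outside 36.9–53.2% ✗ — fails.
Candidate 4 (23 nt, A=6 T=4 G=10 C=3): Tm = 64.9 + 41·(13 − 16.4)/23 = 58.8°C ✓; GC 13/23 = 56.5%, outside 36.9–53.2% ✗ — fails.

Candidate 2 only.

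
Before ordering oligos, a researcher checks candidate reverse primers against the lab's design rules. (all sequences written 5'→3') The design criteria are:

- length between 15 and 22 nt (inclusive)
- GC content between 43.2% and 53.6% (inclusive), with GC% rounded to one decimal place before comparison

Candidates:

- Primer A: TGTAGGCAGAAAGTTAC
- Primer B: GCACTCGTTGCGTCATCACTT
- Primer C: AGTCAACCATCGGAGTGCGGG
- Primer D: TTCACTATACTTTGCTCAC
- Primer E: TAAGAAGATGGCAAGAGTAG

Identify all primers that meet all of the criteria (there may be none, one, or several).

Primer A (17 nt, A=6 T=4 G=5 C=2): length 17 ✓; GC 7/17 = 41.2%, outside 43.2–53.6% ✗ — fails.
Primer B (21 nt, A=3 T=7 G=4 C=7): length 21 ✓; GC 11/21 = 52.4% ✓ — passes.
Primer C (21 nt, A=5 T=3 G=8 C=5): length 21 ✓; GC 13/21 = 61.9%, outside 43.2–53.6% ✗ — fails.
Primer D (19 nt, A=4 T=8 G=1 C=6): length 19 ✓; GC 7/19 = 36.8%, outside 43.2–53.6% ✗ — fails.
Primer E (20 nt, A=9 T=3 G=7 C=1): length 20 ✓; GC 8/20 = 40.0%, outside 43.2–53.6% ✗ — fails.

Primer B only.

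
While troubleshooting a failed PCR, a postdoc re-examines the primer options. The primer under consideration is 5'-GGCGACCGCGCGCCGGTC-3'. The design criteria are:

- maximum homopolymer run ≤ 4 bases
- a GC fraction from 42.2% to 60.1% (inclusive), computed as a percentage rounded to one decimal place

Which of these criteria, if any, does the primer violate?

Base counts: A=1, T=1, G=8, C=8 (length 18).
homopolymer run: longest run = 2 ✓
GC content: GC 16/18 = 88.9%, outside 42.2–60.1% ✗

Fails: GC content.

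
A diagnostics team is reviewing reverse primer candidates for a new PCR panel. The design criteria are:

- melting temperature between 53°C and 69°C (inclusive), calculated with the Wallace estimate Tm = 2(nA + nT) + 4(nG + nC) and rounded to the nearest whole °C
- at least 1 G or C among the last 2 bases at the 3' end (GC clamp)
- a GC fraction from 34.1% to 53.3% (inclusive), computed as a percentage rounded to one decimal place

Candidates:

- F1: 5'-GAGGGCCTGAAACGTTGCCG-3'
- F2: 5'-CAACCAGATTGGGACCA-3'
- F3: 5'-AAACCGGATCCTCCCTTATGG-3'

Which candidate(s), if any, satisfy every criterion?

F3 only.

F1 (20 nt, A=4 T=3 G=8 C=5): Tm = 2·7 + 4·13 = 66°C ✓; 3' end CG has 2 G/C ✓; GC 13/20 = 65.0%, outside 34.1–53.3% ✗ — fails.
F2 (17 nt, A=6 T=2 G=4 C=5): Tm = 2·8 + 4·9 = 52°C, outside 53–69°C ✗; 3' end CA has 1 G/C ✓; GC 9/17 = 52.9% ✓ — fails.
F3 (21 nt, A=5 T=5 G=4 C=7): Tm = 2·10 + 4·11 = 64°C ✓; 3' end GG has 2 G/C ✓; GC 11/21 = 52.4% ✓ — passes.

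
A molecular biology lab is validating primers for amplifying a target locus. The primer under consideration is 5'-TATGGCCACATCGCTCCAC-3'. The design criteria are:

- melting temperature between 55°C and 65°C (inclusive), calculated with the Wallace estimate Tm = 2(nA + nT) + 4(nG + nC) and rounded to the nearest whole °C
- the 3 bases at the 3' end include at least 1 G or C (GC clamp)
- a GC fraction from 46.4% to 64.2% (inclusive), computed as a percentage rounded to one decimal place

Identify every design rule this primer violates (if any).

Meets all criteria.

Base counts: A=4, T=4, G=3, C=8 (length 19).
Tm: Tm = 2·8 + 4·11 = 60°C ✓
GC clamp: 3' end CAC has 2 G/C ✓
GC content: GC 11/19 = 57.9% ✓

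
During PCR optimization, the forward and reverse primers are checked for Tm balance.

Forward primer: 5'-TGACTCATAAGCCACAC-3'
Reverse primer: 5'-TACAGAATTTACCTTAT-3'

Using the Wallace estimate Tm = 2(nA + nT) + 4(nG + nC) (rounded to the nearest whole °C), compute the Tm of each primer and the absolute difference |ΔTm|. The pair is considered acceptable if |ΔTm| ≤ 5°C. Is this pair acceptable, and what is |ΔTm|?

Forward: A=6 T=3 G=2 C=6 → Tm = 2·9 + 4·8 = 50°C.
Reverse: A=6 T=7 G=1 C=3 → Tm = 2·13 + 4·4 = 42°C.
|ΔTm| = |50 − 42| = 8°C, > 5°C.

|ΔTm| = 8°C; the pair is not acceptable.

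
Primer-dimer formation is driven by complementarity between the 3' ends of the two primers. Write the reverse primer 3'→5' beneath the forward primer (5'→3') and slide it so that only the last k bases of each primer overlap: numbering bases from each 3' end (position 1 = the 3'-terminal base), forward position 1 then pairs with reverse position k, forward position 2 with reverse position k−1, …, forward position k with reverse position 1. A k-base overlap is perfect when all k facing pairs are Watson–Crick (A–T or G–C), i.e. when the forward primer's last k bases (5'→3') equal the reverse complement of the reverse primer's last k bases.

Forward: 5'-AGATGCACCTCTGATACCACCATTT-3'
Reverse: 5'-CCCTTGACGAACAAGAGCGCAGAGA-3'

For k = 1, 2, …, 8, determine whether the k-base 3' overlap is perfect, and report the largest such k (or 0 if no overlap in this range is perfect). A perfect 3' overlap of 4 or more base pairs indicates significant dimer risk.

Last 8 bases (5'→3') — forward …CACCATTT, reverse …CGCAGAGA.
Reverse complement of the reverse primer's last 8 bases: TCTCTGCG; its first k bases are the reverse complement of the reverse primer's last k bases, so a perfect k-base overlap needs the forward primer's last k bases to equal them.
Comparing (forward last k vs required): k=1: T vs T ✓; k=2: TT vs TC ✗; k=3: TTT vs TCT ✗; k=4: ATTT vs TCTC ✗; k=5: CATTT vs TCTCT ✗; k=6: CCATTT vs TCTCTG ✗; k=7: ACCATTT vs TCTCTGC ✗; k=8: CACCATTT vs TCTCTGCG ✗.
Only k = 1 is perfect, so the longest perfect 3' overlap is 1.

Longest perfect overlap: 1 complementary base pair; below the dimer-risk threshold (threshold 4).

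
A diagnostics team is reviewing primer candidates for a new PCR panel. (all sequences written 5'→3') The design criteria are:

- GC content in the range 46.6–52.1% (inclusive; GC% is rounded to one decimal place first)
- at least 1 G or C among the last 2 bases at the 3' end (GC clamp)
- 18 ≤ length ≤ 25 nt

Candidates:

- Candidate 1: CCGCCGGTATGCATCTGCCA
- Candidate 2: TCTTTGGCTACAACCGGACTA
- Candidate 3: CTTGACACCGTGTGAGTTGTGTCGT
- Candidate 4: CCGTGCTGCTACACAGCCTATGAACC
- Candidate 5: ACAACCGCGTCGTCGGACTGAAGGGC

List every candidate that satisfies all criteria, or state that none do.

Candidate 1 (20 nt, A=3 T=4 G=5 C=8): GC 13/20 = 65.0%, outside 46.6–52.1% ✗; 3' end CA has 1 G/C ✓; length 20 ✓ — fails.
Candidate 2 (21 nt, A=5 T=6 G=4 C=6): GC 10/21 = 47.6% ✓; 3' end TA has 0 G/C, need ≥1 ✗; length 21 ✓ — fails.
Candidate 3 (25 nt, A=3 T=9 G=8 C=5): GC 13/25 = 52.0% ✓; 3' end GT has 1 G/C ✓; length 25 ✓ — passes.
Candidate 4 (26 nt, A=6 T=5 G=5 C=10): GC 15/26 = 57.7%, outside 46.6–52.1% ✗; 3' end CC has 2 G/C ✓; length 26, outside 18–25 ✗ — fails.
Candidate 5 (26 nt, A=6 T=3 G=9 C=8): GC 17/26 = 65.4%, outside 46.6–52.1% ✗; 3' end GC has 2 G/C ✓; length 26, outside 18–25 ✗ — fails.

Candidate 3 only.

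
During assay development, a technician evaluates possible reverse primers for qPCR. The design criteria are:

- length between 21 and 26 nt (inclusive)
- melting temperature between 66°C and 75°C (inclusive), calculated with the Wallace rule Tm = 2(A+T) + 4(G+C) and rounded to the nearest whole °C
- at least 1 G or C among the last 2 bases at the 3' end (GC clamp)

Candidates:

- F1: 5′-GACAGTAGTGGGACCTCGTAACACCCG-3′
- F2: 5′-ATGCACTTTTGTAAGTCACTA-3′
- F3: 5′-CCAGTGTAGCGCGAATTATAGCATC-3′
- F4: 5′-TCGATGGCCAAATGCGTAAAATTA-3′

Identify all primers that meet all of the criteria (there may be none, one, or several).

F1 (27 nt, A=7 T=4 G=8 C=8): length 27, outside 21–26 ✗; Tm = 2·11 + 4·16 = 86°C, outside 66–75°C ✗; 3' end CG has 2 G/C ✓ — fails.
F2 (21 nt, A=6 T=8 G=3 C=4): length 21 ✓; Tm = 2·14 + 4·7 = 56°C, outside 66–75°C ✗; 3' end TA has 0 G/C, need ≥1 ✗ — fails.
F3 (25 nt, A=7 T=6 G=6 C=6): length 25 ✓; Tm = 2·13 + 4·12 = 74°C ✓; 3' end TC has 1 G/C ✓ — passes.
F4 (24 nt, A=9 T=6 G=5 C=4): length 24 ✓; Tm = 2·15 + 4·9 = 66°C ✓; 3' end TA has 0 G/C, need ≥1 ✗ — fails.

F3 only.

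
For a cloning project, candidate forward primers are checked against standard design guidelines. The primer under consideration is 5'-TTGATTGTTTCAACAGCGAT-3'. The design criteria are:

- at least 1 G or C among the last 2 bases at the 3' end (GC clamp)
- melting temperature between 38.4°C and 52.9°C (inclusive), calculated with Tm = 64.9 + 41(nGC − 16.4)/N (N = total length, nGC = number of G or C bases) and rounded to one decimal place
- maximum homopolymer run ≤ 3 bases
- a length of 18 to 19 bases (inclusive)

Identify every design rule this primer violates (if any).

Fails: GC clamp, length.

Base counts: A=5, T=8, G=4, C=3 (length 20).
GC clamp: 3' end AT has 0 G/C, need ≥1 ✗
Tm: Tm = 64.9 + 41·(7 − 16.4)/20 = 45.6°C ✓
homopolymer run: longest run = 3 ✓
length: length 20, outside 18–19 ✗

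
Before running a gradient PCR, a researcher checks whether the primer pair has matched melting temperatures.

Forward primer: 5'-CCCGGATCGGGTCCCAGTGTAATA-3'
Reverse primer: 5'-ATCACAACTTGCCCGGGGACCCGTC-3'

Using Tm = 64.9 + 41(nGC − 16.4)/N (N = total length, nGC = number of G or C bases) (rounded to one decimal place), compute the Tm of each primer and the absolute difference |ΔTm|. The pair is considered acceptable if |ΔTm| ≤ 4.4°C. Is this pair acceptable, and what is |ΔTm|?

Forward: G+C = 14, N = 24 → Tm = 64.9 + 41·(14 − 16.4)/24 = 60.8°C.
Reverse: G+C = 16, N = 25 → Tm = 64.9 + 41·(16 − 16.4)/25 = 64.2°C.
|ΔTm| = |60.8 − 64.2| = 3.4°C, ≤ 4.4°C.

|ΔTm| = 3.4°C; the pair is acceptable.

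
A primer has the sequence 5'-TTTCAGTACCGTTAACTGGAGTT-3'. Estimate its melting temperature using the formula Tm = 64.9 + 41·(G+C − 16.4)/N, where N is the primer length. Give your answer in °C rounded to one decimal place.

Base counts: A=5, T=9, G=5, C=4; G+C = 9, N = 23.
Tm = 64.9 + 41·(9 − 16.4)/23 = 64.9 + -303.40/23 = 51.7°C.

51.7°C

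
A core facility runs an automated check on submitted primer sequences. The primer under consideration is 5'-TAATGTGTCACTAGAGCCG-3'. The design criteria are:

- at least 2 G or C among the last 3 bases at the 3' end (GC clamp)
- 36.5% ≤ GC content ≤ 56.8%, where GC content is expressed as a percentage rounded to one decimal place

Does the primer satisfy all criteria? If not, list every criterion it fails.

Meets all criteria.

Base counts: A=5, T=5, G=5, C=4 (length 19).
GC clamp: 3' end CCG has 3 G/C ✓
GC content: GC 9/19 = 47.4% ✓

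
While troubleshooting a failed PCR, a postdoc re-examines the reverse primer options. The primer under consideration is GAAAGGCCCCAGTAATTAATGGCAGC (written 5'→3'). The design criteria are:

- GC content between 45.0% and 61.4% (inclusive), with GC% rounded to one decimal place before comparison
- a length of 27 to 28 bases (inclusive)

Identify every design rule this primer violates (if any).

Fails: length.

Base counts: A=9, T=4, G=7, C=6 (length 26).
GC content: GC 13/26 = 50.0% ✓
length: length 26, outside 27–28 ✗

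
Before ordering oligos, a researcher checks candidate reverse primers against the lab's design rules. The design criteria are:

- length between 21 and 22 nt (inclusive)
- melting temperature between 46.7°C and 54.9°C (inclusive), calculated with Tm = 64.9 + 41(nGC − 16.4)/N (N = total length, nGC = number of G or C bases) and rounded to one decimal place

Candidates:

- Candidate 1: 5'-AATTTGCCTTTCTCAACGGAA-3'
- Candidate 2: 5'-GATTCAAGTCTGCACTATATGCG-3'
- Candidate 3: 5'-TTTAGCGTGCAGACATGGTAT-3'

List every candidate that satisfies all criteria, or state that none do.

Candidate 1 (21 nt, A=6 T=7 G=3 C=5): length 21 ✓; Tm = 64.9 + 41·(8 − 16.4)/21 = 48.5°C ✓ — passes.
Candidate 2 (23 nt, A=6 T=7 G=5 C=5): length 23, outside 21–22 ✗; Tm = 64.9 + 41·(10 − 16.4)/23 = 53.5°C ✓ — fails.
Candidate 3 (21 nt, A=5 T=7 G=6 C=3): length 21 ✓; Tm = 64.9 + 41·(9 − 16.4)/21 = 50.5°C ✓ — passes.

Candidate 1 and Candidate 3.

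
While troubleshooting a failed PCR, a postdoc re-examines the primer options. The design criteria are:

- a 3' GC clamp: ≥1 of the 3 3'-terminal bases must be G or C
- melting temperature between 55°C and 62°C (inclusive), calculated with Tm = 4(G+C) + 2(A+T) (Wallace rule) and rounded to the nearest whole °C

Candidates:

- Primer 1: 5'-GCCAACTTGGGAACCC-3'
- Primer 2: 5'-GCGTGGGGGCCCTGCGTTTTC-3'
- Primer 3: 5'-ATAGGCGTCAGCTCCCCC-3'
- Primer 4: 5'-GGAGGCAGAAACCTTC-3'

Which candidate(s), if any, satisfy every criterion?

Primer 3 only.

Primer 1 (16 nt, A=4 T=2 G=4 C=6): 3' end CCC has 3 G/C ✓; Tm = 2·6 + 4·10 = 52°C, outside 55–62°C ✗ — fails.
Primer 2 (21 nt, A=0 T=6 G=9 C=6): 3' end TTC has 1 G/C ✓; Tm = 2·6 + 4·15 = 72°C, outside 55–62°C ✗ — fails.
Primer 3 (18 nt, A=3 T=3 G=4 C=8): 3' end CCC has 3 G/C ✓; Tm = 2·6 + 4·12 = 60°C ✓ — passes.
Primer 4 (16 nt, A=5 T=2 G=5 C=4): 3' end TTC has 1 G/C ✓; Tm = 2·7 + 4·9 = 50°C, outside 55–62°C ✗ — fails.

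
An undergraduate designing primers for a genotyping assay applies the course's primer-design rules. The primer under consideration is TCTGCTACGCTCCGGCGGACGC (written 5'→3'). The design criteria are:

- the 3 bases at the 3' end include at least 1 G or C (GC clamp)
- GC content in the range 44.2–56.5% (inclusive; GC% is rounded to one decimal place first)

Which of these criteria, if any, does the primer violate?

Fails: GC content.

Base counts: A=2, T=4, G=7, C=9 (length 22).
GC clamp: 3' end CGC has 3 G/C ✓
GC content: GC 16/22 = 72.7%, outside 44.2–56.5% ✗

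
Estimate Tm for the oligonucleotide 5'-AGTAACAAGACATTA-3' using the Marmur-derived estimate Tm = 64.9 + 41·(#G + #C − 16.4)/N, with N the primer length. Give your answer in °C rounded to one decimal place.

31.0°C

Base counts: A=8, T=3, G=2, C=2; G+C = 4, N = 15.
Tm = 64.9 + 41·(4 − 16.4)/15 = 64.9 + -508.40/15 = 31.0°C.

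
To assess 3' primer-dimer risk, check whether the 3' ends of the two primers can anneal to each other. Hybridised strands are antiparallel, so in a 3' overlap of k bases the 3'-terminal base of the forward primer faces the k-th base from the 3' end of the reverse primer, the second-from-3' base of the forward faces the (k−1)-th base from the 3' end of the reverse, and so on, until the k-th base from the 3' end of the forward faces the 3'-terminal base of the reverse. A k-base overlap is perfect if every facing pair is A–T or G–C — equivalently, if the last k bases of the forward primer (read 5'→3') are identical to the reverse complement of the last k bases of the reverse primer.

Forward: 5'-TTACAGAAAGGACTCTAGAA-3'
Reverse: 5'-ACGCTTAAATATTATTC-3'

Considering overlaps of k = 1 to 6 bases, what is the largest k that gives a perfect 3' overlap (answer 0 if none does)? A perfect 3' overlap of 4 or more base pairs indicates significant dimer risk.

Last 6 bases (5'→3') — forward …CTAGAA, reverse …TTATTC.
Reverse complement of the reverse primer's last 6 bases: GAATAA; its first k bases are the reverse complement of the reverse primer's last k bases, so a perfect k-base overlap needs the forward primer's last k bases to equal them.
Comparing (forward last k vs required): k=1: A vs G ✗; k=2: AA vs GA ✗; k=3: GAA vs GAA ✓; k=4: AGAA vs GAAT ✗; k=5: TAGAA vs GAATA ✗; k=6: CTAGAA vs GAATAA ✗.
Only k = 3 is perfect, so the longest perfect 3' overlap is 3.

Longest perfect overlap: 3 complementary base pairs; below the dimer-risk threshold (threshold 4).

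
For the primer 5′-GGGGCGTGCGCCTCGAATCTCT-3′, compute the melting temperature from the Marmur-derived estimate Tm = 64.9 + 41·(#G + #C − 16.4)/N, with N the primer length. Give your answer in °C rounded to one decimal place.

Base counts: A=2, T=5, G=8, C=7; G+C = 15, N = 22.
Tm = 64.9 + 41·(15 − 16.4)/22 = 64.9 + -57.40/22 = 62.3°C.

62.3°C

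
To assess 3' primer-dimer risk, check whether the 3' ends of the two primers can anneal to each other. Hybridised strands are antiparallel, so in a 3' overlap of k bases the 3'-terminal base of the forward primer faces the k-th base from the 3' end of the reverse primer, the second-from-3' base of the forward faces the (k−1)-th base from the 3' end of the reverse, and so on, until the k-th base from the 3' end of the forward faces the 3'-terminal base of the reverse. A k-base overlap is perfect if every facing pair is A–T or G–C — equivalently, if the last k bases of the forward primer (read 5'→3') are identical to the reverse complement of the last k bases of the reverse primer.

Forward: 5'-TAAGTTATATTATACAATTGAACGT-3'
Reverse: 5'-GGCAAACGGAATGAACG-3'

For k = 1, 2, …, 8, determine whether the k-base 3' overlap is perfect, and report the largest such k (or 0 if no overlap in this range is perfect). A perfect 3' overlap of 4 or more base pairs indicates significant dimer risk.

Last 8 bases (5'→3') — forward …TTGAACGT, reverse …AATGAACG.
Reverse complement of the reverse primer's last 8 bases: CGTTCATT; its first k bases are the reverse complement of the reverse primer's last k bases, so a perfect k-base overlap needs the forward primer's last k bases to equal them.
Comparing (forward last k vs required): k=1: T vs C ✗; k=2: GT vs CG ✗; k=3: CGT vs CGT ✓; k=4: ACGT vs CGTT ✗; k=5: AACGT vs CGTTC ✗; k=6: GAACGT vs CGTTCA ✗; k=7: TGAACGT vs CGTTCAT ✗; k=8: TTGAACGT vs CGTTCATT ✗.
Only k = 3 is perfect, so the longest perfect 3' overlap is 3.

Longest perfect overlap: 3 complementary base pairs; below the dimer-risk threshold (threshold 4).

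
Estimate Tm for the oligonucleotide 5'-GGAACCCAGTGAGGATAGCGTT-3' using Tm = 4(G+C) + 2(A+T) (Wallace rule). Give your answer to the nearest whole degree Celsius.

68°C

Base counts: A=6, T=4, G=8, C=4 (length 22).
Tm = 2·(6+4) + 4·(8+4) = 2·10 + 4·12 = 20 + 48 = 68°C.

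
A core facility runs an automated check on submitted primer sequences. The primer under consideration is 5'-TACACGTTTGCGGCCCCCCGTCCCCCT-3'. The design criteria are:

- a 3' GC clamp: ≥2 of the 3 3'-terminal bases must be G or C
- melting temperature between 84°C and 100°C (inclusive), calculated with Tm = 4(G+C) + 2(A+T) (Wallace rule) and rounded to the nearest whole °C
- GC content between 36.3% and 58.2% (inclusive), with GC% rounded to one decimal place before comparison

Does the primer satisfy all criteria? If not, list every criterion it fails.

Fails: GC content.

Base counts: A=2, T=6, G=5, C=14 (length 27).
GC clamp: 3' end CCT has 2 G/C ✓
Tm: Tm = 2·8 + 4·19 = 92°C ✓
GC content: GC 19/27 = 70.4%, outside 36.3–58.2% ✗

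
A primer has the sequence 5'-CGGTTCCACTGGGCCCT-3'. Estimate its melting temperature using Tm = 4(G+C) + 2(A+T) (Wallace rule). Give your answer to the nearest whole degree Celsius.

58°C

Base counts: A=1, T=4, G=5, C=7 (length 17).
Tm = 2·(1+4) + 4·(5+7) = 2·5 + 4·12 = 10 + 48 = 58°C.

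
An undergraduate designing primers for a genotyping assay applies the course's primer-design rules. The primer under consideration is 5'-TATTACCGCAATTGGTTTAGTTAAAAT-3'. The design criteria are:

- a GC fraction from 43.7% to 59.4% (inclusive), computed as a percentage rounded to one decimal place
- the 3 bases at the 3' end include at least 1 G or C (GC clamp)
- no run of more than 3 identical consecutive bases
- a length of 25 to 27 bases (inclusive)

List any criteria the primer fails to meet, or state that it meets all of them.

Base counts: A=9, T=11, G=4, C=3 (length 27).
GC content: GC 7/27 = 25.9%, outside 43.7–59.4% ✗
GC clamp: 3' end AAT has 0 G/C, need ≥1 ✗
homopolymer run: longest run = 4, exceeds 3 ✗
length: length 27 ✓

Fails: GC content, GC clamp, homopolymer run.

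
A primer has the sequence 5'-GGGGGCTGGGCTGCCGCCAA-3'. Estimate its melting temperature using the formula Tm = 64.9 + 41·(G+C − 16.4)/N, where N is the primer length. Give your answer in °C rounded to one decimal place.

Base counts: A=2, T=2, G=10, C=6; G+C = 16, N = 20.
Tm = 64.9 + 41·(16 − 16.4)/20 = 64.9 + -16.40/20 = 64.1°C.

64.1°C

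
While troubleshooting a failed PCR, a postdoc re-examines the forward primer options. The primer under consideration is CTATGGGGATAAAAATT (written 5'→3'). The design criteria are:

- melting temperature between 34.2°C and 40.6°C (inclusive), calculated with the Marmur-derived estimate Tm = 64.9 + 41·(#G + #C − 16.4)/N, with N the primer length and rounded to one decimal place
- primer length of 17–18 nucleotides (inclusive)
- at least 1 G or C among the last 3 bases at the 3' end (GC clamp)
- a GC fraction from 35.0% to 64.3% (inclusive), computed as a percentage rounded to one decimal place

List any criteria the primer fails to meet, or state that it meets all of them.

Fails: GC clamp, GC content.

Base counts: A=7, T=5, G=4, C=1 (length 17).
Tm: Tm = 64.9 + 41·(5 − 16.4)/17 = 37.4°C ✓
length: length 17 ✓
GC clamp: 3' end ATT has 0 G/C, need ≥1 ✗
GC content: GC 5/17 = 29.4%, outside 35.0–64.3% ✗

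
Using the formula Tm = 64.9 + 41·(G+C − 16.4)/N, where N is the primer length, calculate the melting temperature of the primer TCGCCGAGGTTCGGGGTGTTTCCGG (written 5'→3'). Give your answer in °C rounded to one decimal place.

Base counts: A=1, T=7, G=11, C=6; G+C = 17, N = 25.
Tm = 64.9 + 41·(17 − 16.4)/25 = 64.9 + 24.60/25 = 65.9°C.

65.9°C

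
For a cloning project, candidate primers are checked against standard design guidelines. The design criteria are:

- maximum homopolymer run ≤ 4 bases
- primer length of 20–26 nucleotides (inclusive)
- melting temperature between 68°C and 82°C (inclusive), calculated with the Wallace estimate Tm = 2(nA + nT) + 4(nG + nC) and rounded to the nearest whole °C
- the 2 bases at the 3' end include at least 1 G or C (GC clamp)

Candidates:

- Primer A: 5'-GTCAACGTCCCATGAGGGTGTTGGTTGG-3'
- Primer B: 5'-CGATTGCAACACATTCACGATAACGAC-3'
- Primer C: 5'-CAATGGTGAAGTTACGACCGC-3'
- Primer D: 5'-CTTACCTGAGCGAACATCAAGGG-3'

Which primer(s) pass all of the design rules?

Primer D only.

Primer A (28 nt, A=4 T=8 G=11 C=5): longest run = 3 ✓; length 28, outside 20–26 ✗; Tm = 2·12 + 4·16 = 88°C, outside 68–82°C ✗; 3' end GG has 2 G/C ✓ — fails.
Primer B (27 nt, A=10 T=5 G=4 C=8): longest run = 2 ✓; length 27, outside 20–26 ✗; Tm = 2·15 + 4·12 = 78°C ✓; 3' end AC has 1 G/C ✓ — fails.
Primer C (21 nt, A=6 T=4 G=6 C=5): longest run = 2 ✓; length 21 ✓; Tm = 2·10 + 4·11 = 64°C, outside 68–82°C ✗; 3' end GC has 2 G/C ✓ — fails.
Primer D (23 nt, A=7 T=4 G=6 C=6): longest run = 3 ✓; length 23 ✓; Tm = 2·11 + 4·12 = 70°C ✓; 3' end GG has 2 G/C ✓ — passes.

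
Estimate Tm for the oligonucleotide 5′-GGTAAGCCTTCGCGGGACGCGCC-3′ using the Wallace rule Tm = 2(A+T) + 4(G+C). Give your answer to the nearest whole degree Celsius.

80°C

Base counts: A=3, T=3, G=9, C=8 (length 23).
Tm = 2·(3+3) + 4·(9+8) = 2·6 + 4·17 = 12 + 68 = 80°C.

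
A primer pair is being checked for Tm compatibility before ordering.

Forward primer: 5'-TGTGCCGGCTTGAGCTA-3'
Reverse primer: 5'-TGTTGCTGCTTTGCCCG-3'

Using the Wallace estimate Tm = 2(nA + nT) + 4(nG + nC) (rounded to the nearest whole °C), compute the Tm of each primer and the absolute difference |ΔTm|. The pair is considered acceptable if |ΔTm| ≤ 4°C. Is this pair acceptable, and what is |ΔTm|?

|ΔTm| = 0°C; the pair is acceptable.

Forward: A=2 T=5 G=6 C=4 → Tm = 2·7 + 4·10 = 54°C.
Reverse: A=0 T=7 G=5 C=5 → Tm = 2·7 + 4·10 = 54°C.
|ΔTm| = |54 − 54| = 0°C, ≤ 4°C.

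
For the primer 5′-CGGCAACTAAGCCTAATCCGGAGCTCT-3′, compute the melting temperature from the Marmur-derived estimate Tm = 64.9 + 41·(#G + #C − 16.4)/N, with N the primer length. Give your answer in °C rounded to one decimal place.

62.8°C

Base counts: A=7, T=5, G=6, C=9; G+C = 15, N = 27.
Tm = 64.9 + 41·(15 − 16.4)/27 = 64.9 + -57.40/27 = 62.8°C.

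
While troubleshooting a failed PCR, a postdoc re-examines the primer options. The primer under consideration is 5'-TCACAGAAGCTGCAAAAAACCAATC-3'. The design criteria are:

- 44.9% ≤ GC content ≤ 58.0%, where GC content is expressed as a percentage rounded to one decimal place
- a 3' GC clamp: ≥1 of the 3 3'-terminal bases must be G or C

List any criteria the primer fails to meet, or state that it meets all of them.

Fails: GC content.

Base counts: A=12, T=3, G=3, C=7 (length 25).
GC content: GC 10/25 = 40.0%, outside 44.9–58.0% ✗
GC clamp: 3' end ATC has 1 G/C ✓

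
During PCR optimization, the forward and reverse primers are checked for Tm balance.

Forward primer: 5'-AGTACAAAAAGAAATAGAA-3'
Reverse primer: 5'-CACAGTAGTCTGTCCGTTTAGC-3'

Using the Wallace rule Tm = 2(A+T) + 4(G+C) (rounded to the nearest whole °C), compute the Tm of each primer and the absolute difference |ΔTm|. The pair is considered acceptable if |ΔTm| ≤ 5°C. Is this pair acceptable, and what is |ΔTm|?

Forward: A=13 T=2 G=3 C=1 → Tm = 2·15 + 4·4 = 46°C.
Reverse: A=4 T=7 G=5 C=6 → Tm = 2·11 + 4·11 = 66°C.
|ΔTm| = |46 − 66| = 20°C, > 5°C.

|ΔTm| = 20°C; the pair is not acceptable.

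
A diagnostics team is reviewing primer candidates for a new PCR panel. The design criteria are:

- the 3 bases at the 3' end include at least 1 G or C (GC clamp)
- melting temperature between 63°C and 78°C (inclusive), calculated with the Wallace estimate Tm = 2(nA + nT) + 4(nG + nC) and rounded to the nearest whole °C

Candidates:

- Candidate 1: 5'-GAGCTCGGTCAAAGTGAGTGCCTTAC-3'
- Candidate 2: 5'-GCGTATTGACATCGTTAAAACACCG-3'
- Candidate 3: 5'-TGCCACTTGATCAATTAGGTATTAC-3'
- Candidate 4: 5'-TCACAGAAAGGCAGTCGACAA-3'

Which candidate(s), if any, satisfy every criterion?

Candidate 2 and Candidate 3.

Candidate 1 (26 nt, A=6 T=6 G=8 C=6): 3' end TAC has 1 G/C ✓; Tm = 2·12 + 4·14 = 80°C, outside 63–78°C ✗ — fails.
Candidate 2 (25 nt, A=8 T=6 G=5 C=6): 3' end CCG has 3 G/C ✓; Tm = 2·14 + 4·11 = 72°C ✓ — passes.
Candidate 3 (25 nt, A=7 T=9 G=4 C=5): 3' end TAC has 1 G/C ✓; Tm = 2·16 + 4·9 = 68°C ✓ — passes.
Candidate 4 (21 nt, A=9 T=2 G=5 C=5): 3' end CAA has 1 G/C ✓; Tm = 2·11 + 4·10 = 62°C, outside 63–78°C ✗ — fails.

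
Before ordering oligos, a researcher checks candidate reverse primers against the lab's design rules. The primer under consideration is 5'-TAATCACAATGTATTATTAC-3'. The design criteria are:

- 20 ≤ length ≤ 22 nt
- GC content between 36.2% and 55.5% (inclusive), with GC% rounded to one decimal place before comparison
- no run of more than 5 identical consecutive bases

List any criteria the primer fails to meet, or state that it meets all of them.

Fails: GC content.

Base counts: A=8, T=8, G=1, C=3 (length 20).
length: length 20 ✓
GC content: GC 4/20 = 20.0%, outside 36.2–55.5% ✗
homopolymer run: longest run = 2 ✓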